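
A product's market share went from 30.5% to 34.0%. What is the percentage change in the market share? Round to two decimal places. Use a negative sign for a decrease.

11.48%

The change is 34.0 − 30.5 = 3.5 percentage points.
Relative to the original 30.5%, that is 3.5 ÷ 30.5 ≈ 11.48%.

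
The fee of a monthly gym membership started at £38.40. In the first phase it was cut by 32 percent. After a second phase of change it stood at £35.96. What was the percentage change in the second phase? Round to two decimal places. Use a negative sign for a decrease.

37.71%

After the first phase: £38.40 × 0.68 = £26.112.
Second-phase multiplier: £35.96 ÷ £26.112 ≈ 1.377145.
That is a change of 37.71%.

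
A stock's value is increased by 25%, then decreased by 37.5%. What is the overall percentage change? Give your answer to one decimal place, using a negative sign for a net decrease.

-21.9%

A 25% increase multiplies by 1.25.
Then a 37.5% decrease: 1.25 × 0.625 = 0.78125.
Overall factor 0.78125, i.e. -21.9%.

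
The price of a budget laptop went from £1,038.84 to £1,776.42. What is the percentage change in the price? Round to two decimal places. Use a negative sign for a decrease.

71.00%

Change: £1,776.42 − £1,038.84 = £737.58.
Relative to the original: £737.58 ÷ £1,038.84 ≈ 71.00%.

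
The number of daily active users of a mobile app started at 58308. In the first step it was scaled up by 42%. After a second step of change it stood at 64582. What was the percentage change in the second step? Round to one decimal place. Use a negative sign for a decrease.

-22.0%

After the first step: 58308 × 1.42 = 82797.36.
Second-step multiplier: 64582 ÷ 82797.36 ≈ 0.78.
That is a change of -22.0%.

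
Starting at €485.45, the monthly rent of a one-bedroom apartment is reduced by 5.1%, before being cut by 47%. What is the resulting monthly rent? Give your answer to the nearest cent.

Each change multiplies by a factor: 0.949 × 0.53 = 0.50297.
€485.45 × 0.50297 = €244.1667865 ≈ €244.17.

€244.17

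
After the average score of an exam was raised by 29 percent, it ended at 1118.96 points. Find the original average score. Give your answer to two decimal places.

867.41 points

The overall multiplier applied was 1.29.
So the original average score was 1118.96 ÷ 1.29 ≈ 867.41 points.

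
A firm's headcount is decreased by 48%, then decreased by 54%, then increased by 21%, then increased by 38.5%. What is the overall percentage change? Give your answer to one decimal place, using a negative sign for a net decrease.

-59.9%

A 48% decrease multiplies by 0.52.
Then a 54% decrease: 0.52 × 0.46 = 0.2392.
Then a 21% increase: 0.2392 × 1.21 = 0.289432.
Then a 38.5% increase: 0.289432 × 1.385 = 0.40086332.
Overall factor 0.40086332, i.e. -59.9%.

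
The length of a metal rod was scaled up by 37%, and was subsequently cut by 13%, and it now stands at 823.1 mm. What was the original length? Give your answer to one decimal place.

690.6 mm

The overall multiplier applied was 1.37 × 0.87 = 1.1919.
So the original length was 823.1 ÷ 1.1919 ≈ 690.6 mm.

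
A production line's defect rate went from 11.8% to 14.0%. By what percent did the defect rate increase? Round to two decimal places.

The change is 14.0 − 11.8 = 2.2 percentage points.
Relative to the original 11.8%, that is 2.2 ÷ 11.8 ≈ 18.64%.
So the defect rate rose by 18.64%.

18.64%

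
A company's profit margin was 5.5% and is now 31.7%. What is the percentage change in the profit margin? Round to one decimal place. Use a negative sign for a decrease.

476.4%

The change is 31.7 − 5.5 = 26.2 percentage points.
Relative to the original 5.5%, that is 26.2 ÷ 5.5 ≈ 476.4%.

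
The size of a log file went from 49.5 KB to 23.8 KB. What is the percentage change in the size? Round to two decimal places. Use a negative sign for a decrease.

-51.92%

Change: 23.8 − 49.5 = -25.7.
Relative to the original: -25.7 ÷ 49.5 ≈ -51.92%.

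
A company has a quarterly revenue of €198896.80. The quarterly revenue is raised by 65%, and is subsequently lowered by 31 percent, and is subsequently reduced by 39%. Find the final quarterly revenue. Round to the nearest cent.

€138130.84

Apply the 65% increase: €198896.80 × 1.65 = €328179.72.
Apply the 31% decrease: €328179.72 × 0.69 = €226444.0068.
Apply the 39% decrease: €226444.0068 × 0.61 = €138130.844148 ≈ €138130.84.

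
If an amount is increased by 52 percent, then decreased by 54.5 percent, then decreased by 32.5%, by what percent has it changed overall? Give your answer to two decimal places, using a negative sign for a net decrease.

A 52% increase multiplies by 1.52.
Then a 54.5% decrease: 1.52 × 0.455 = 0.6916.
Then a 32.5% decrease: 0.6916 × 0.675 = 0.46683.
Overall factor 0.46683, i.e. -53.32%.

-53.32%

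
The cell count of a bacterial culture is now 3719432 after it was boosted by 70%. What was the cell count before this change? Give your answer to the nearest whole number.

2187901

The overall multiplier applied was 1.7.
So the original cell count was 3719432 ÷ 1.7 ≈ 2187901.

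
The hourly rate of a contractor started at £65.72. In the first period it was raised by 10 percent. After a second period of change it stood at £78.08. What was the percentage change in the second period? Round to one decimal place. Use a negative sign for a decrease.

8.0%

After the first period: £65.72 × 1.1 = £72.292.
Second-period multiplier: £78.08 ÷ £72.292 ≈ 1.08006.
That is a change of 8.0%.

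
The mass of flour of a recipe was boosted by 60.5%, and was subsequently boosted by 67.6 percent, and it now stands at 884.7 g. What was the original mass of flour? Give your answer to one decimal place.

328.9 g

The overall multiplier applied was 1.605 × 1.676 = 2.68998.
So the original mass of flour was 884.7 ÷ 2.68998 ≈ 328.9 g.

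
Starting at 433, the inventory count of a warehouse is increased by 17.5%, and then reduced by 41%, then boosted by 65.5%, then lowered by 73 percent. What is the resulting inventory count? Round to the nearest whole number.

134

Each change multiplies by a factor: 1.175 × 0.59 × 1.655 × 0.27 = 0.3097787625.
433 × 0.3097787625 = 134.1342041625 ≈ 134.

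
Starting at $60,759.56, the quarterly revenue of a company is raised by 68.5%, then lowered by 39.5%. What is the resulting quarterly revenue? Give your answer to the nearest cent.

68.5% increase: $60,759.56 × 1.685 = $102379.8586.
39.5% decrease: $102379.8586 × 0.605 = $61939.814453 ≈ $61,939.81.

$61,939.81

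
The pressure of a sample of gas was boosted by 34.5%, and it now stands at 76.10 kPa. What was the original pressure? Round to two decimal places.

The overall multiplier applied was 1.345.
So the original pressure was 76.10 ÷ 1.345 ≈ 56.58 kPa.

56.58 kPa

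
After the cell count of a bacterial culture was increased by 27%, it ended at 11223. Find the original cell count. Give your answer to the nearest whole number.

8837

The overall multiplier applied was 1.27.
So the original cell count was 11223 ÷ 1.27 ≈ 8837.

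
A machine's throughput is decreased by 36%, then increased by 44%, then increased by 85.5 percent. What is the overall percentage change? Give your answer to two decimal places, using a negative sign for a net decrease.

The combined multiplier is 0.64 × 1.44 × 1.855 = 1.709568.
That corresponds to an increase of 70.96%.

70.96%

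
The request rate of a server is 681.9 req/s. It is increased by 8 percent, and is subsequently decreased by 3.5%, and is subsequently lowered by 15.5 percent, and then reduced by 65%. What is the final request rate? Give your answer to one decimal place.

210.2 req/s

Apply the 8% increase: 681.9 × 1.08 = 736.452.
3.5% decrease: 736.452 × 0.965 = 710.67618.
15.5% decrease: 710.67618 × 0.845 = 600.5213721.
After the 65% decrease: 600.5213721 × 0.35 = 210.182480235 ≈ 210.2.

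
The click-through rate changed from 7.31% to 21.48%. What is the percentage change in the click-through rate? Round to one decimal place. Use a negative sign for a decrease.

The change is 21.48 − 7.31 = 14.17 percentage points.
Relative to the original 7.31%, that is 14.17 ÷ 7.31 ≈ 193.8%.

193.8%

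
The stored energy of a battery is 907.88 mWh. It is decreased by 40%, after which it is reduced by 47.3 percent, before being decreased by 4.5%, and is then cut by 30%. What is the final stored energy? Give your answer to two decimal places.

191.91 mWh

Apply the 40% decrease: 907.88 × 0.6 = 544.728.
47.3% decrease: 544.728 × 0.527 = 287.071656.
4.5% decrease: 287.071656 × 0.955 = 274.15343148.
Apply the 30% decrease: 274.15343148 × 0.7 = 191.907402036 ≈ 191.91.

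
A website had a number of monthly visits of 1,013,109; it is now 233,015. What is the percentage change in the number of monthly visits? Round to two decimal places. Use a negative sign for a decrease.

Change: 233,015 − 1,013,109 = -780,094.
Relative to the original: -780,094 ÷ 1,013,109 ≈ -77.00%.

-77.00%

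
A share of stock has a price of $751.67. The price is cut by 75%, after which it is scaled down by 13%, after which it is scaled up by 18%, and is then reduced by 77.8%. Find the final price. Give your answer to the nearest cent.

After the 75% decrease: $751.67 × 0.25 = $187.9175.
After the 13% decrease: $187.9175 × 0.87 = $163.488225.
After the 18% increase: $163.488225 × 1.18 = $192.9161055.
Apply the 77.8% decrease: $192.9161055 × 0.222 = $42.827375421 ≈ $42.83.

$42.83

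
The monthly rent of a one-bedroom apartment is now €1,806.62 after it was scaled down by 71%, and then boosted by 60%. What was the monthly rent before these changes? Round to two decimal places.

€3,893.58

The overall multiplier applied was 0.29 × 1.6 = 0.464.
So the original monthly rent was €1,806.62 ÷ 0.464 ≈ €3,893.58.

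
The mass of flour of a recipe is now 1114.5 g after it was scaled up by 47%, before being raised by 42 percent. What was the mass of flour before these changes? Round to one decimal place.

533.9 g

The overall multiplier applied was 1.47 × 1.42 = 2.0874.
So the original mass of flour was 1114.5 ÷ 2.0874 ≈ 533.9 g.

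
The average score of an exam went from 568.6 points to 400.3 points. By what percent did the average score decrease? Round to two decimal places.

Change: 400.3 − 568.6 = -168.3.
Relative to the original: -168.3 ÷ 568.6 ≈ -29.60%.
So the average score decreased by 29.60%.

29.60%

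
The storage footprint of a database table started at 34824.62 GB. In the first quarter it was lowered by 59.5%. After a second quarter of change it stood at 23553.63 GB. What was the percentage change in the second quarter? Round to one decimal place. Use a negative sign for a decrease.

67.0%

After the first quarter: 34824.62 × 0.405 = 14103.9711.
Second-quarter multiplier: 23553.63 ÷ 14103.9711 ≈ 1.67.
That is a change of 67.0%.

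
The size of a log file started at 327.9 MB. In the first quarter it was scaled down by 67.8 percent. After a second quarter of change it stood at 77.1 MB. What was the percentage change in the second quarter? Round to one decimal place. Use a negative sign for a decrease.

-27.0%

After the first quarter: 327.9 × 0.322 = 105.5838.
Second-quarter multiplier: 77.1 ÷ 105.5838 ≈ 0.73023.
That is a change of -27.0%.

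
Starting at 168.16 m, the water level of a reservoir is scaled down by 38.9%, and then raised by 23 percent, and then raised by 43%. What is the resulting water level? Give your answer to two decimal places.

180.72 m

After the 38.9% decrease: 168.16 × 0.611 = 102.74576.
23% increase: 102.74576 × 1.23 = 126.3772848.
43% increase: 126.3772848 × 1.43 = 180.719517264 ≈ 180.72.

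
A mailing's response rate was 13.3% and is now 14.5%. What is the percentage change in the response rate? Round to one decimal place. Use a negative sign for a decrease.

The change is 14.5 − 13.3 = 1.2 percentage points.
Relative to the original 13.3%, that is 1.2 ÷ 13.3 ≈ 9.0%.

9.0%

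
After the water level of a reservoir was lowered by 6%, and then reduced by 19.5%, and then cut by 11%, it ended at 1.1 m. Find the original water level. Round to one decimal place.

1.6 m

The overall multiplier applied was 0.94 × 0.805 × 0.89 = 0.673463.
So the original water level was 1.1 ÷ 0.673463 ≈ 1.6 m.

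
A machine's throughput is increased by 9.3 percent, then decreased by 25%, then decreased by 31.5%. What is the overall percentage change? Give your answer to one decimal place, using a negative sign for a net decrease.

A 9.3% increase multiplies by 1.093.
Then a 25% decrease: 1.093 × 0.75 = 0.81975.
Then a 31.5% decrease: 0.81975 × 0.685 = 0.56152875.
Overall factor 0.56152875, i.e. -43.8%.

-43.8%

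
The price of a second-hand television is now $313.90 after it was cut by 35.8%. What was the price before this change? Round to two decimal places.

$488.94

The overall multiplier applied was 0.642.
So the original price was $313.90 ÷ 0.642 ≈ $488.94.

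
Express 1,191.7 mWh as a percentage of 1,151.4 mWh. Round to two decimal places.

1,191.7 mWh ÷ 1,151.4 mWh ≈ 103.50%.

103.50%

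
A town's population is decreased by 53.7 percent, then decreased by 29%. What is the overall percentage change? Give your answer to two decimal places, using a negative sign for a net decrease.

The combined multiplier is 0.463 × 0.71 = 0.32873.
That corresponds to a decrease of 67.13%.

-67.13%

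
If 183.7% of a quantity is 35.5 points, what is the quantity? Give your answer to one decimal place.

19.3 points

35.5 points ÷ 1.837 ≈ 19.3 points.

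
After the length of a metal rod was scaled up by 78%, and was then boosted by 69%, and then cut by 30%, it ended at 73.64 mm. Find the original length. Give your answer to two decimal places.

34.97 mm

The overall multiplier applied was 1.78 × 1.69 × 0.7 = 2.10574.
So the original length was 73.64 ÷ 2.10574 ≈ 34.97 mm.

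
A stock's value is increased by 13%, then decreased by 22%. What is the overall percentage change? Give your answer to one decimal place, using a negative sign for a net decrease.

A 13% increase multiplies by 1.13.
Then a 22% decrease: 1.13 × 0.78 = 0.8814.
Overall factor 0.8814, i.e. -11.9%.

-11.9%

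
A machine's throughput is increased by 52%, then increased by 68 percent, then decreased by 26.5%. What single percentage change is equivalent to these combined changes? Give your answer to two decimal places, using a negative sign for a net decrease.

A 52% increase multiplies by 1.52.
Then a 68% increase: 1.52 × 1.68 = 2.5536.
Then a 26.5% decrease: 2.5536 × 0.735 = 1.876896.
Overall factor 1.876896, i.e. 87.69%.

87.69%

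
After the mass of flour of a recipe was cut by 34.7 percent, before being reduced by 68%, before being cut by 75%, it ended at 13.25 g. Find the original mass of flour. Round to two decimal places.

253.64 g

The overall multiplier applied was 0.653 × 0.32 × 0.25 = 0.05224.
So the original mass of flour was 13.25 ÷ 0.05224 ≈ 253.64 g.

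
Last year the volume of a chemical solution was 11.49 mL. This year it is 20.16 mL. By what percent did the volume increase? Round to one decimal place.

Change: 20.16 − 11.49 = 8.67.
Relative to the original: 8.67 ÷ 11.49 ≈ 75.5%.
So the volume increased by 75.5%.

75.5%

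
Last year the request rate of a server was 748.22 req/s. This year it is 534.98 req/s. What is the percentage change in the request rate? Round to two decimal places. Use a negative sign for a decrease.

-28.50%

Change: 534.98 − 748.22 = -213.24.
Relative to the original: -213.24 ÷ 748.22 ≈ -28.50%.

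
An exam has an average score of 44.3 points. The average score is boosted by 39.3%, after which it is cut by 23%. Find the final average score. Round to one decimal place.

47.5 points

Each change multiplies by a factor: 1.393 × 0.77 = 1.07261.
44.3 × 1.07261 = 47.516623 ≈ 47.5.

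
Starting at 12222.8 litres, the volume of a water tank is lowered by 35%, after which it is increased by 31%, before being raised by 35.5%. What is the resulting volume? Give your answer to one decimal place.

14102.5 litres

35% decrease: 12222.8 × 0.65 = 7944.82.
Apply the 31% increase: 7944.82 × 1.31 = 10407.7142.
Apply the 35.5% increase: 10407.7142 × 1.355 = 14102.452741 ≈ 14102.5.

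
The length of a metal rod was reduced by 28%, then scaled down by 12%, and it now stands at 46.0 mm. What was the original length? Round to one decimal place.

72.6 mm

The overall multiplier applied was 0.72 × 0.88 = 0.6336.
So the original length was 46.0 ÷ 0.6336 ≈ 72.6 mm.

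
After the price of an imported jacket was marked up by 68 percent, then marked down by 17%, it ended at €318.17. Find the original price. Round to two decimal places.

€228.18

Undoing the 17% decrease: €318.17 ÷ 0.83 ≈ €383.337349.
Undoing the 68% increase: €383.337349 ÷ 1.68 ≈ €228.18.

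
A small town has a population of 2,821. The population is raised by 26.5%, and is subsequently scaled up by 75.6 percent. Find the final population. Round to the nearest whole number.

6,266

Apply the 26.5% increase: 2,821 × 1.265 = 3568.565.
75.6% increase: 3568.565 × 1.756 = 6266.40014 ≈ 6,266.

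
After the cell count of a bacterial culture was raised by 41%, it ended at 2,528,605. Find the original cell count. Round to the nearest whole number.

1,793,337

The overall multiplier applied was 1.41.
So the original cell count was 2,528,605 ÷ 1.41 ≈ 1,793,337.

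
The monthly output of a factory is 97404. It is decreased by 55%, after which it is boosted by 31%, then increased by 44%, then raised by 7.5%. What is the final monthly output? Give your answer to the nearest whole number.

88886

After the 55% decrease: 97404 × 0.45 = 43831.8.
After the 31% increase: 43831.8 × 1.31 = 57419.658.
Apply the 44% increase: 57419.658 × 1.44 = 82684.30752.
7.5% increase: 82684.30752 × 1.075 = 88885.630584 ≈ 88886.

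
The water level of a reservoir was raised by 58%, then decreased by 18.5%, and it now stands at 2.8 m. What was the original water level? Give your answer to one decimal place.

2.2 m

The overall multiplier applied was 1.58 × 0.815 = 1.2877.
So the original water level was 2.8 ÷ 1.2877 ≈ 2.2 m.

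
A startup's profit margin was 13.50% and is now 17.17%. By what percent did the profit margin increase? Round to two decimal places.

27.19%

The change is 17.17 − 13.50 = 3.67 percentage points.
Relative to the original 13.50%, that is 3.67 ÷ 13.50 ≈ 27.19%.
So the profit margin rose by 27.19%.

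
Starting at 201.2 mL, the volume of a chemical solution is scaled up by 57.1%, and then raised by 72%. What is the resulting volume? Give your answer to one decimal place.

543.7 mL

Each change multiplies by a factor: 1.571 × 1.72 = 2.70212.
201.2 × 2.70212 = 543.666544 ≈ 543.7.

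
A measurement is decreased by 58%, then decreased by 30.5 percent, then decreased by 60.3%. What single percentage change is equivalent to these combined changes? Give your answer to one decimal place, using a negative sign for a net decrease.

-88.4%

The combined multiplier is 0.42 × 0.695 × 0.397 = 0.1158843.
That corresponds to a decrease of 88.4%.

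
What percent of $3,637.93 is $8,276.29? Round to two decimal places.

227.50%

$8,276.29 ÷ $3,637.93 ≈ 227.50%.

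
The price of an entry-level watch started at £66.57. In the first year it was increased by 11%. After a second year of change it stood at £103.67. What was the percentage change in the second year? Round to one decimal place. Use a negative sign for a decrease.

40.3%

After the first year: £66.57 × 1.11 = £73.8927.
Second-year multiplier: £103.67 ÷ £73.8927 ≈ 1.40298.
That is a change of 40.3%.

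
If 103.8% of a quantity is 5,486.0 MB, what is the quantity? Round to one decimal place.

5,285.2 MB

5,486.0 MB ÷ 1.038 ≈ 5,285.2 MB.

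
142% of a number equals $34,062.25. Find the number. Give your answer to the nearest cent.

$34,062.25 ÷ 1.42 = $23,987.50.

$23,987.50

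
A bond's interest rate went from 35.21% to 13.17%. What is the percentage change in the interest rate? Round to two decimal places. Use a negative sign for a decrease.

-62.60%

The change is 13.17 − 35.21 = -22.04 percentage points.
Relative to the original 35.21%, that is -22.04 ÷ 35.21 ≈ -62.60%.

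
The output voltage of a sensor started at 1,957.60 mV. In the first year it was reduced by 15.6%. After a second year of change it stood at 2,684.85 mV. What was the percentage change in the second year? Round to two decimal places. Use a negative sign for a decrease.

After the first year: 1,957.60 × 0.844 = 1652.2144.
Second-year multiplier: 2,684.85 ÷ 1652.2144 ≈ 1.625001.
That is a change of 62.50%.

62.50%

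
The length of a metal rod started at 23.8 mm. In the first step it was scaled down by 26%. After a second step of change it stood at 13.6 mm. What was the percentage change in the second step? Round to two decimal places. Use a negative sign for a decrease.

-22.78%

After the first step: 23.8 × 0.74 = 17.612.
Second-step multiplier: 13.6 ÷ 17.612 ≈ 0.772201.
That is a change of -22.78%.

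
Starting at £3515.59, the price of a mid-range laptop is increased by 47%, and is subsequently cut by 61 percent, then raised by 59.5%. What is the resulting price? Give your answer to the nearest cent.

£3214.70

47% increase: £3515.59 × 1.47 = £5167.9173.
61% decrease: £5167.9173 × 0.39 = £2015.487747.
After the 59.5% increase: £2015.487747 × 1.595 = £3214.702956465 ≈ £3214.70.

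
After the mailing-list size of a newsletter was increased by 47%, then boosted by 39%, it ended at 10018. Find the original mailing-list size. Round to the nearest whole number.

4903

The overall multiplier applied was 1.47 × 1.39 = 2.0433.
So the original mailing-list size was 10018 ÷ 2.0433 ≈ 4903.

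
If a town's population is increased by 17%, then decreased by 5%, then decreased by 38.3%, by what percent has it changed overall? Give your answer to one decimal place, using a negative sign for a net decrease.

-31.4%

A 17% increase multiplies by 1.17.
Then a 5% decrease: 1.17 × 0.95 = 1.1115.
Then a 38.3% decrease: 1.1115 × 0.617 = 0.6857955.
Overall factor 0.6857955, i.e. -31.4%.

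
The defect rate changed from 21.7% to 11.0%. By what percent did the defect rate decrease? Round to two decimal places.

The change is 11.0 − 21.7 = -10.7 percentage points.
Relative to the original 21.7%, that is -10.7 ÷ 21.7 ≈ -49.31%.
So the defect rate fell by 49.31%.

49.31%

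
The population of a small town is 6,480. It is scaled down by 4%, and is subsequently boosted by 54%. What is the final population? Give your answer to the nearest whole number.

After the 4% decrease: 6,480 × 0.96 = 6220.8.
54% increase: 6220.8 × 1.54 = 9580.032 ≈ 9,580.

9,580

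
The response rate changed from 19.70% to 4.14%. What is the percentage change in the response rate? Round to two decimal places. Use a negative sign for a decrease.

-78.98%

The change is 4.14 − 19.70 = -15.56 percentage points.
Relative to the original 19.70%, that is -15.56 ÷ 19.70 ≈ -78.98%.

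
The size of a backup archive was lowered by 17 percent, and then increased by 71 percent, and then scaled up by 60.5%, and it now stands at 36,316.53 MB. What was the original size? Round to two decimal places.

15,942.45 MB

Undoing the 60.5% increase: 36,316.53 ÷ 1.605 ≈ 22627.121495.
Undoing the 71% increase: 22627.121495 ÷ 1.71 ≈ 13232.234792.
Undoing the 17% decrease: 13232.234792 ÷ 0.83 ≈ 15,942.45 MB.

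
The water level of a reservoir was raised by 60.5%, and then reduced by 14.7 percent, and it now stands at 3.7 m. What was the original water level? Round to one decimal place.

The overall multiplier applied was 1.605 × 0.853 = 1.369065.
So the original water level was 3.7 ÷ 1.369065 ≈ 2.7 m.

2.7 m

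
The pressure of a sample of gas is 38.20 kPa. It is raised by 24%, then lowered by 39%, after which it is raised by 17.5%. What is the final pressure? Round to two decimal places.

33.95 kPa

24% increase: 38.20 × 1.24 = 47.368.
After the 39% decrease: 47.368 × 0.61 = 28.89448.
After the 17.5% increase: 28.89448 × 1.175 = 33.951014 ≈ 33.95.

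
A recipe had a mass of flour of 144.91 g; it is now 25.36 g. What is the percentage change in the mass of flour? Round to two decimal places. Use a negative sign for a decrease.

-82.50%

Change: 25.36 − 144.91 = -119.55.
Relative to the original: -119.55 ÷ 144.91 ≈ -82.50%.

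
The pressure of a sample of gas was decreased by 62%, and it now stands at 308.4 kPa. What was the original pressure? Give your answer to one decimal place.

811.6 kPa

The overall multiplier applied was 0.38.
So the original pressure was 308.4 ÷ 0.38 ≈ 811.6 kPa.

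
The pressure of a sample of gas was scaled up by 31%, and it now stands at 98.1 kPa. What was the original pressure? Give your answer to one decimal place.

The overall multiplier applied was 1.31.
So the original pressure was 98.1 ÷ 1.31 ≈ 74.9 kPa.

74.9 kPa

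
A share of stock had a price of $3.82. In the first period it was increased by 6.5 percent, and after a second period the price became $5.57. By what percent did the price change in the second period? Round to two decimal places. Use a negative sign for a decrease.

After the first period: $3.82 × 1.065 = $4.0683.
Second-period multiplier: $5.57 ÷ $4.0683 ≈ 1.369122.
That is a change of 36.91%.

36.91%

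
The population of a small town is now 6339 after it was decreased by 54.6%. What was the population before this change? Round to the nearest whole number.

The overall multiplier applied was 0.454.
So the original population was 6339 ÷ 0.454 ≈ 13963.

13963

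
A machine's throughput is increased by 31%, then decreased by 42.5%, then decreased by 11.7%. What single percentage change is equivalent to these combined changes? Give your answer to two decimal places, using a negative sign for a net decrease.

-33.49%

The combined multiplier is 1.31 × 0.575 × 0.883 = 0.66511975.
That corresponds to a decrease of 33.49%.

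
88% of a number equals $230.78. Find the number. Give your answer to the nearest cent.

$262.25

$230.78 ÷ 0.88 = $262.25.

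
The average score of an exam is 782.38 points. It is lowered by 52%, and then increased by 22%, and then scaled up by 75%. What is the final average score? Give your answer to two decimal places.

Apply the 52% decrease: 782.38 × 0.48 = 375.5424.
After the 22% increase: 375.5424 × 1.22 = 458.161728.
Apply the 75% increase: 458.161728 × 1.75 = 801.783024 ≈ 801.78.

801.78 points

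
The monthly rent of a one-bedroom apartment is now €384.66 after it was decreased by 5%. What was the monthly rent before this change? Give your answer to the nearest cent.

€404.91

The overall multiplier applied was 0.95.
So the original monthly rent was €384.66 ÷ 0.95 ≈ €404.91.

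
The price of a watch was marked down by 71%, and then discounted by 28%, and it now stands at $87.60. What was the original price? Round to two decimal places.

$419.54

The overall multiplier applied was 0.29 × 0.72 = 0.2088.
So the original price was $87.60 ÷ 0.2088 ≈ $419.54.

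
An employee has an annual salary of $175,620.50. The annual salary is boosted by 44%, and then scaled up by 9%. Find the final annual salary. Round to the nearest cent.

Each change multiplies by a factor: 1.44 × 1.09 = 1.5696.
$175,620.50 × 1.5696 = $275653.9368 ≈ $275,653.94.

$275,653.94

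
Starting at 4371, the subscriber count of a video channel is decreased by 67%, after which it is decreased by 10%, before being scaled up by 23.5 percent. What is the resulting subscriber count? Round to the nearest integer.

1603

Each change multiplies by a factor: 0.33 × 0.9 × 1.235 = 0.366795.
4371 × 0.366795 = 1603.260945 ≈ 1603.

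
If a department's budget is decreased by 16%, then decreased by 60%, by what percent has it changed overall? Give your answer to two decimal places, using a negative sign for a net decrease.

A 16% decrease multiplies by 0.84.
Then a 60% decrease: 0.84 × 0.4 = 0.336.
Overall factor 0.336, i.e. -66.40%.

-66.40%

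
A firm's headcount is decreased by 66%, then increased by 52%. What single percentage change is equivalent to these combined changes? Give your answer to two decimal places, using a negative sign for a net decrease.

The combined multiplier is 0.34 × 1.52 = 0.5168.
That corresponds to a decrease of 48.32%.

-48.32%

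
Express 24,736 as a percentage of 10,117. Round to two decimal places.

24,736 ÷ 10,117 ≈ 244.50%.

244.50%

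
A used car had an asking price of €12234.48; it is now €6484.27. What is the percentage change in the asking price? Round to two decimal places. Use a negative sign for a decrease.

-47.00%

Change: €6484.27 − €12234.48 = -€5750.21.
Relative to the original: -€5750.21 ÷ €12234.48 ≈ -47.00%.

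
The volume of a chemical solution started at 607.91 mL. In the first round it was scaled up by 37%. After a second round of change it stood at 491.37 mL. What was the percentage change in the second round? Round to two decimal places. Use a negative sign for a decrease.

After the first round: 607.91 × 1.37 = 832.8367.
Second-round multiplier: 491.37 ÷ 832.8367 ≈ 0.589996.
That is a change of -41.00%.

-41.00%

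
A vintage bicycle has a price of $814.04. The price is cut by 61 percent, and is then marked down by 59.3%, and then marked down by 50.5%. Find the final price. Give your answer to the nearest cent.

Each change multiplies by a factor: 0.39 × 0.407 × 0.495 = 0.07857135.
$814.04 × 0.07857135 = $63.960221754 ≈ $63.96.

$63.96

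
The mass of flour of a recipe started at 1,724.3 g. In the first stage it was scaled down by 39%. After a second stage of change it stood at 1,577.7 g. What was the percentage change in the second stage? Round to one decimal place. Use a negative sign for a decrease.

50.0%

After the first stage: 1,724.3 × 0.61 = 1051.823.
Second-stage multiplier: 1,577.7 ÷ 1051.823 ≈ 1.49997.
That is a change of 50.0%.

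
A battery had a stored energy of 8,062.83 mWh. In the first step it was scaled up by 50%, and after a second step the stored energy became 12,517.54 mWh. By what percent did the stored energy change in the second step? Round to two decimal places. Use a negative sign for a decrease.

3.50%

After the first step: 8,062.83 × 1.5 = 12094.245.
Second-step multiplier: 12,517.54 ÷ 12094.245 ≈ 1.035.
That is a change of 3.50%.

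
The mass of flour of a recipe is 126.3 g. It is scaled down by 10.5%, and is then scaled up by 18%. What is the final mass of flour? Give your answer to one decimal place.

Each change multiplies by a factor: 0.895 × 1.18 = 1.0561.
126.3 × 1.0561 = 133.38543 ≈ 133.4.

133.4 g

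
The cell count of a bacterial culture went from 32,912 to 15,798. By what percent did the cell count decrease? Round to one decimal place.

Change: 15,798 − 32,912 = -17,114.
Relative to the original: -17,114 ÷ 32,912 ≈ -52.0%.
So the cell count decreased by 52.0%.

52.0%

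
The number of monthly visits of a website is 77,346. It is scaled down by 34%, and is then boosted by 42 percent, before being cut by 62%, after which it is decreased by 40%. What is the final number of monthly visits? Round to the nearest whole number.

Each change multiplies by a factor: 0.66 × 1.42 × 0.38 × 0.6 = 0.2136816.
77,346 × 0.2136816 = 16527.4170336 ≈ 16,527.

16,527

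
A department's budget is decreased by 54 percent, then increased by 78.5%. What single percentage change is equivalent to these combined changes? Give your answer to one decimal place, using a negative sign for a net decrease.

The combined multiplier is 0.46 × 1.785 = 0.8211.
That corresponds to a decrease of 17.9%.

-17.9%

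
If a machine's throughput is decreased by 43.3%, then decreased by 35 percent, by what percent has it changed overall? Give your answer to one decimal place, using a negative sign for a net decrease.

The combined multiplier is 0.567 × 0.65 = 0.36855.
That corresponds to a decrease of 63.1%.

-63.1%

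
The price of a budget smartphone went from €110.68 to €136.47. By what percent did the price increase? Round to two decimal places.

23.30%

Change: €136.47 − €110.68 = €25.79.
Relative to the original: €25.79 ÷ €110.68 ≈ 23.30%.
So the price increased by 23.30%.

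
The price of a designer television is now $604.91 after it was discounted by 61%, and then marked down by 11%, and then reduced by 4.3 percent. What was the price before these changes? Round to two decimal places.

$1821.06

Undoing the 4.3% decrease: $604.91 ÷ 0.957 ≈ $632.089864.
Undoing the 11% decrease: $632.089864 ÷ 0.89 ≈ $710.21333.
Undoing the 61% decrease: $710.21333 ÷ 0.39 ≈ $1821.06.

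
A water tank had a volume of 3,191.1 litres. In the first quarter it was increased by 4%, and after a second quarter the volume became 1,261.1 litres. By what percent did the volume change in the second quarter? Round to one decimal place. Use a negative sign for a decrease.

-62.0%

After the first quarter: 3,191.1 × 1.04 = 3318.744.
Second-quarter multiplier: 1,261.1 ÷ 3318.744 ≈ 0.37999.
That is a change of -62.0%.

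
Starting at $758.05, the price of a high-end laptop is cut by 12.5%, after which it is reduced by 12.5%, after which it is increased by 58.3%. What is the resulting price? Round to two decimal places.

$918.74

Each change multiplies by a factor: 0.875 × 0.875 × 1.583 = 1.211984375.
$758.05 × 1.211984375 = $918.74475546875 ≈ $918.74.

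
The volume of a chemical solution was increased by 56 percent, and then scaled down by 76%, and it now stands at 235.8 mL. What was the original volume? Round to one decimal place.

The overall multiplier applied was 1.56 × 0.24 = 0.3744.
So the original volume was 235.8 ÷ 0.3744 ≈ 629.8 mL.

629.8 mL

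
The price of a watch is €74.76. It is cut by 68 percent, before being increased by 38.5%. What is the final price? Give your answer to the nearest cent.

Each change multiplies by a factor: 0.32 × 1.385 = 0.4432.
€74.76 × 0.4432 = €33.133632 ≈ €33.13.

€33.13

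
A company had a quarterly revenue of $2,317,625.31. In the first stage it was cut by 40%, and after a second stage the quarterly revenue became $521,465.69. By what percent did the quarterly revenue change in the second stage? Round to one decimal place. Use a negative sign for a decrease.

-62.5%

After the first stage: $2,317,625.31 × 0.6 = $1390575.186.
Second-stage multiplier: $521,465.69 ÷ $1390575.186 ≈ 0.375.
That is a change of -62.5%.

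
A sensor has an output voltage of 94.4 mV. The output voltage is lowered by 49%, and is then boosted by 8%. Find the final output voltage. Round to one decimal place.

52.0 mV

Each change multiplies by a factor: 0.51 × 1.08 = 0.5508.
94.4 × 0.5508 = 51.99552 ≈ 52.0.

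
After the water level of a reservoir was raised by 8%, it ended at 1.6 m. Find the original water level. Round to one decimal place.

The overall multiplier applied was 1.08.
So the original water level was 1.6 ÷ 1.08 ≈ 1.5 m.

1.5 m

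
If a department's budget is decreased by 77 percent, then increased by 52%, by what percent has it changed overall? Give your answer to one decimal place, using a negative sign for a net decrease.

The combined multiplier is 0.23 × 1.52 = 0.3496.
That corresponds to a decrease of 65.0%.

-65.0%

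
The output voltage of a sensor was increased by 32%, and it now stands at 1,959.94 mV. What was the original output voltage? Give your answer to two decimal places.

1,484.80 mV

The overall multiplier applied was 1.32.
So the original output voltage was 1,959.94 ÷ 1.32 ≈ 1,484.80 mV.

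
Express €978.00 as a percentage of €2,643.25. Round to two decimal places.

37.00%

€978.00 ÷ €2,643.25 ≈ 37.00%.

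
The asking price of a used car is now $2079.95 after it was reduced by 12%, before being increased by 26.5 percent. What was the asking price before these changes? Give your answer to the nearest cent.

$1868.44

Undoing the 26.5% increase: $2079.95 ÷ 1.265 ≈ $1644.229249.
Undoing the 12% decrease: $1644.229249 ÷ 0.88 ≈ $1868.44.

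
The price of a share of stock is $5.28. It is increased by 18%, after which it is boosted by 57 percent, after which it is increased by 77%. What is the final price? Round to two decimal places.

$17.31

After the 18% increase: $5.28 × 1.18 = $6.2304.
57% increase: $6.2304 × 1.57 = $9.781728.
77% increase: $9.781728 × 1.77 = $17.31365856 ≈ $17.31.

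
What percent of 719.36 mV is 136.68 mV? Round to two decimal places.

19.00%

136.68 mV ÷ 719.36 mV ≈ 19.00%.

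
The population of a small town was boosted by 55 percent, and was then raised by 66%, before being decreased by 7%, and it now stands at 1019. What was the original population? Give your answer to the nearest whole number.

426

Undoing the 7% decrease: 1019 ÷ 0.93 ≈ 1095.698925.
Undoing the 66% increase: 1095.698925 ÷ 1.66 ≈ 660.059593.
Undoing the 55% increase: 660.059593 ÷ 1.55 ≈ 426.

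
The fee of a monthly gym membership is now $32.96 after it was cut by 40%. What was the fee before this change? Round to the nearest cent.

$54.93

The overall multiplier applied was 0.6.
So the original fee was $32.96 ÷ 0.6 ≈ $54.93.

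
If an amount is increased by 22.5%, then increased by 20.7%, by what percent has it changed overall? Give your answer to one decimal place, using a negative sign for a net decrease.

The combined multiplier is 1.225 × 1.207 = 1.478575.
That corresponds to an increase of 47.9%.

47.9%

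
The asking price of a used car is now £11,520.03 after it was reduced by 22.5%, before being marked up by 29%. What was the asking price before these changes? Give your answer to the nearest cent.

£11,522.91

The overall multiplier applied was 0.775 × 1.29 = 0.99975.
So the original asking price was £11,520.03 ÷ 0.99975 ≈ £11,522.91.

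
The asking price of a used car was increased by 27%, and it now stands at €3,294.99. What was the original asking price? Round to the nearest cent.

€2,594.48

The overall multiplier applied was 1.27.
So the original asking price was €3,294.99 ÷ 1.27 ≈ €2,594.48.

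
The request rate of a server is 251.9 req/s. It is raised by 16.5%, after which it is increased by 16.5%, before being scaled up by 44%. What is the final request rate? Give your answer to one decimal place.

492.3 req/s

16.5% increase: 251.9 × 1.165 = 293.4635.
16.5% increase: 293.4635 × 1.165 = 341.8849775.
44% increase: 341.8849775 × 1.44 = 492.3143676 ≈ 492.3.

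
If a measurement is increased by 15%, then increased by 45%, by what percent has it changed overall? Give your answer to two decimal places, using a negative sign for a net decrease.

The combined multiplier is 1.15 × 1.45 = 1.6675.
That corresponds to an increase of 66.75%.

66.75%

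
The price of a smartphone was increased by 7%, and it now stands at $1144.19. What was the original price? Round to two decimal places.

$1069.34

The overall multiplier applied was 1.07.
So the original price was $1144.19 ÷ 1.07 ≈ $1069.34.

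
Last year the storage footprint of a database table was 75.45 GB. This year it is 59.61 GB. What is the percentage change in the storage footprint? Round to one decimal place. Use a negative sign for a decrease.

Change: 59.61 − 75.45 = -15.84.
Relative to the original: -15.84 ÷ 75.45 ≈ -21.0%.

-21.0%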